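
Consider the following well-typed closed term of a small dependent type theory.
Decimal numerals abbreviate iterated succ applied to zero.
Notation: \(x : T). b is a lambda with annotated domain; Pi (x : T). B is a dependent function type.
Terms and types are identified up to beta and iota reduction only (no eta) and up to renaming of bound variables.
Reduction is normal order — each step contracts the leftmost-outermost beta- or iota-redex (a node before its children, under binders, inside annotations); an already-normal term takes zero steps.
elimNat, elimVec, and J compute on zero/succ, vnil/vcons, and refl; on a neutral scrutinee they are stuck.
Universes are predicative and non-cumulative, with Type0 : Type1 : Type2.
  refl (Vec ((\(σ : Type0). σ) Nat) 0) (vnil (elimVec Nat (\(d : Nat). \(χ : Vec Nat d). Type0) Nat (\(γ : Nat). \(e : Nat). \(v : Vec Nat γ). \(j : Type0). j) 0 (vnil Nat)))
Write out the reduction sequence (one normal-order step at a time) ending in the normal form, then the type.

normal-order reduction sequence:
  refl (Vec ((\(σ : Type0). σ) Nat) 0) (vnil (elimVec Nat (\(d : Nat). \(χ : Vec Nat d). Type0) Nat (\(γ : Nat). \(e : Nat). \(v : Vec Nat γ). \(j : Type0). j) 0 (vnil Nat)))
  ~> refl (Vec Nat 0) (vnil (elimVec Nat (\(σ : Nat). \(d : Vec Nat σ). Type0) Nat (\(χ : Nat). \(γ : Nat). \(e : Vec Nat χ). \(v : Type0). v) 0 (vnil Nat)))
  ~> refl (Vec Nat 0) (vnil Nat)
inferred type:
  Eq (Vec Nat 0) (vnil Nat) (vnil Nat)


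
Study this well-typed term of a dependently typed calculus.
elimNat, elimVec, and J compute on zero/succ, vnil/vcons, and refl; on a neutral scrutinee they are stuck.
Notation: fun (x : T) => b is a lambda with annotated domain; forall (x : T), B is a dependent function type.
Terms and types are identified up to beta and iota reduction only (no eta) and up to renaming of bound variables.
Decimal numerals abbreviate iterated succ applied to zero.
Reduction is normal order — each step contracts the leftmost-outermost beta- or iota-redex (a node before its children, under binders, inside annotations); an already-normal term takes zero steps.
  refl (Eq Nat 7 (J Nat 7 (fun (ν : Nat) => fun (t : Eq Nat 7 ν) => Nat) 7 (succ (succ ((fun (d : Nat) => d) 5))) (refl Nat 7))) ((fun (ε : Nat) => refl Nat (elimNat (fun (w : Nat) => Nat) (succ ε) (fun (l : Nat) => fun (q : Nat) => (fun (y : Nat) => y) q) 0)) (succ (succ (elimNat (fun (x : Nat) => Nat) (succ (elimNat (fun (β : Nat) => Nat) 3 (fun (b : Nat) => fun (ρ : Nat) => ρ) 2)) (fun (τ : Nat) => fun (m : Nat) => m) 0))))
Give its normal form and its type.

normal form:
  refl (Eq Nat 7 7) (refl Nat 7)
type:
  Eq (Eq Nat 7 7) (refl Nat 7) (refl Nat 7)
observation: contracting a J iota-redex first, the term normalizes in 11 steps.


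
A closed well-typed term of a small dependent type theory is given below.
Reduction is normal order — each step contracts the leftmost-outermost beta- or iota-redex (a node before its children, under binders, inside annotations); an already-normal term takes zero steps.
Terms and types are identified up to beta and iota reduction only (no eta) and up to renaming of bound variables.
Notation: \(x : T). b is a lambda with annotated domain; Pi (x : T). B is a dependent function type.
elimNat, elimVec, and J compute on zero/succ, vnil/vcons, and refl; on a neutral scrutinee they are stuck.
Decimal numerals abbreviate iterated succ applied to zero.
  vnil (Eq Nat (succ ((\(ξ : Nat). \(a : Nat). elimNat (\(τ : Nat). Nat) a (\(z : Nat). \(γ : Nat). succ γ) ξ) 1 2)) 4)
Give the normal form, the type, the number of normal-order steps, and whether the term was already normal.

reduced normal form:
  vnil (Eq Nat 4 4)
type:
  Vec (Eq Nat 4 4) 0
steps to reach normal form (normal order): 6
already normal: no
first contracted redex: a beta-redex


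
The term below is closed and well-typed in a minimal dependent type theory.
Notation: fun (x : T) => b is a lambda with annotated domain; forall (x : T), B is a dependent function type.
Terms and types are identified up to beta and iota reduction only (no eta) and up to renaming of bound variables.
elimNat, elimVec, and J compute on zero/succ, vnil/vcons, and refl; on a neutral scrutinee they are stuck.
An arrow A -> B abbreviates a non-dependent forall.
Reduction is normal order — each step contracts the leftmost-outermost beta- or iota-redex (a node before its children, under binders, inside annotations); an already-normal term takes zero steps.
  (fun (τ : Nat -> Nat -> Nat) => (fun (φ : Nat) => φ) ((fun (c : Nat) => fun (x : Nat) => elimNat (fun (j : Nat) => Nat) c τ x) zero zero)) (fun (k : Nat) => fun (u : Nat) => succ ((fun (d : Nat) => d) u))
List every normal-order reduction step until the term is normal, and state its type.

normal-order reduction:
  (fun (τ : Nat -> Nat -> Nat) => (fun (φ : Nat) => φ) ((fun (c : Nat) => fun (x : Nat) => elimNat (fun (j : Nat) => Nat) c τ x) zero zero)) (fun (k : Nat) => fun (u : Nat) => succ ((fun (d : Nat) => d) u))
  ~> (fun (τ : Nat) => τ) ((fun (φ : Nat) => fun (c : Nat) => elimNat (fun (x : Nat) => Nat) φ (fun (j : Nat) => fun (k : Nat) => succ ((fun (u : Nat) => u) k)) c) zero zero)
  ~> (fun (τ : Nat) => fun (φ : Nat) => elimNat (fun (c : Nat) => Nat) τ (fun (x : Nat) => fun (j : Nat) => succ ((fun (k : Nat) => k) j)) φ) zero zero
  ~> (fun (τ : Nat) => elimNat (fun (φ : Nat) => Nat) zero (fun (c : Nat) => fun (x : Nat) => succ ((fun (j : Nat) => j) x)) τ) zero
  ~> elimNat (fun (τ : Nat) => Nat) zero (fun (φ : Nat) => fun (c : Nat) => succ ((fun (x : Nat) => x) c)) zero
  ~> zero
inferred type:
  Nat


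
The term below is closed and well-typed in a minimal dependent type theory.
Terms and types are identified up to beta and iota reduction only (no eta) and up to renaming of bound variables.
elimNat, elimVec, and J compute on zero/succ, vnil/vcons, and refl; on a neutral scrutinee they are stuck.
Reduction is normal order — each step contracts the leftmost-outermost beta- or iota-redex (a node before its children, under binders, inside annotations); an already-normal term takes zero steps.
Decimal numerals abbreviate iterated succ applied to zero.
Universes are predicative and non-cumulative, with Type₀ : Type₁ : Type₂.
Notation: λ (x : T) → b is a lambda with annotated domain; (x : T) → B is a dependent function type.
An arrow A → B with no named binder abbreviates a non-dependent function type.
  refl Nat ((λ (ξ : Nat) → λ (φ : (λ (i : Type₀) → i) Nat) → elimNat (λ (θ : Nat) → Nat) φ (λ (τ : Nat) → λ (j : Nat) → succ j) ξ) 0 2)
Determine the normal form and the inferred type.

reduced normal form:
  refl Nat 2
inferred type:
  Eq Nat 2 2
observation: normalization takes exactly 3 steps under the normal-order strategy.


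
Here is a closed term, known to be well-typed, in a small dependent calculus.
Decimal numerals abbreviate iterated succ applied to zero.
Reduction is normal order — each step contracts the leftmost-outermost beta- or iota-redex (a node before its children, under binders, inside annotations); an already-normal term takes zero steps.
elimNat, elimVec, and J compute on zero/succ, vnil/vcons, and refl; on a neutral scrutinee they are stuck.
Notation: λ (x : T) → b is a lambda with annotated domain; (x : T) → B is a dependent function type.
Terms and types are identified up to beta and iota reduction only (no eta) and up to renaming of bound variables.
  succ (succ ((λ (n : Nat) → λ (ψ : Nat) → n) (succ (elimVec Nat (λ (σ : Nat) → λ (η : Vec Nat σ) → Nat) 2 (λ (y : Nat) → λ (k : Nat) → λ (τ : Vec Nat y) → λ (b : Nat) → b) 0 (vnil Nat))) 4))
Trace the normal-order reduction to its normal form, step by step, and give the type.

reduction (normal order):
  succ (succ ((λ (n : Nat) → λ (ψ : Nat) → n) (succ (elimVec Nat (λ (σ : Nat) → λ (η : Vec Nat σ) → Nat) 2 (λ (y : Nat) → λ (k : Nat) → λ (τ : Vec Nat y) → λ (b : Nat) → b) 0 (vnil Nat))) 4))
  ~> succ (succ ((λ (n : Nat) → succ (elimVec Nat (λ (ψ : Nat) → λ (σ : Vec Nat ψ) → Nat) 2 (λ (η : Nat) → λ (y : Nat) → λ (k : Vec Nat η) → λ (τ : Nat) → τ) 0 (vnil Nat))) 4))
  ~> succ (succ (succ (elimVec Nat (λ (n : Nat) → λ (ψ : Vec Nat n) → Nat) 2 (λ (σ : Nat) → λ (η : Nat) → λ (y : Vec Nat σ) → λ (k : Nat) → k) 0 (vnil Nat))))
  ~> 5
inferred type:
  Nat


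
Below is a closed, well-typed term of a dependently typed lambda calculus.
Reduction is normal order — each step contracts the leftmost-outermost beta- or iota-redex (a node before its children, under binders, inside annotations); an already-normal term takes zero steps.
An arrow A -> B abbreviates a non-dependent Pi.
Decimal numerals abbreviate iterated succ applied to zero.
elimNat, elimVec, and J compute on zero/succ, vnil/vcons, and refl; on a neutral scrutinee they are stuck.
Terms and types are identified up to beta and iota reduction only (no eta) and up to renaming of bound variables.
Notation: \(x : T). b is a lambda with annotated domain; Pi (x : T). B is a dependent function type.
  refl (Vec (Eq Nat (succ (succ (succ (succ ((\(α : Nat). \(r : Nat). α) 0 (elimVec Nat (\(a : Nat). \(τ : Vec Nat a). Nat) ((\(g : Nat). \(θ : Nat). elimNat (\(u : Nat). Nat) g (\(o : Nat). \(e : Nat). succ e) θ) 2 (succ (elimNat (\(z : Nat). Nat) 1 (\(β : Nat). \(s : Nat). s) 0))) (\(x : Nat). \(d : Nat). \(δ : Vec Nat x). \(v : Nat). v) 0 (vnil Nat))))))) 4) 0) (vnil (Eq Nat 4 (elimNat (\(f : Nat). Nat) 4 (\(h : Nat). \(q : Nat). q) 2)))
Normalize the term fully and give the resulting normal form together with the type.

normal form:
  refl (Vec (Eq Nat 4 4) 0) (vnil (Eq Nat 4 4))
type:
  Eq (Vec (Eq Nat 4 4) 0) (vnil (Eq Nat 4 4)) (vnil (Eq Nat 4 4))


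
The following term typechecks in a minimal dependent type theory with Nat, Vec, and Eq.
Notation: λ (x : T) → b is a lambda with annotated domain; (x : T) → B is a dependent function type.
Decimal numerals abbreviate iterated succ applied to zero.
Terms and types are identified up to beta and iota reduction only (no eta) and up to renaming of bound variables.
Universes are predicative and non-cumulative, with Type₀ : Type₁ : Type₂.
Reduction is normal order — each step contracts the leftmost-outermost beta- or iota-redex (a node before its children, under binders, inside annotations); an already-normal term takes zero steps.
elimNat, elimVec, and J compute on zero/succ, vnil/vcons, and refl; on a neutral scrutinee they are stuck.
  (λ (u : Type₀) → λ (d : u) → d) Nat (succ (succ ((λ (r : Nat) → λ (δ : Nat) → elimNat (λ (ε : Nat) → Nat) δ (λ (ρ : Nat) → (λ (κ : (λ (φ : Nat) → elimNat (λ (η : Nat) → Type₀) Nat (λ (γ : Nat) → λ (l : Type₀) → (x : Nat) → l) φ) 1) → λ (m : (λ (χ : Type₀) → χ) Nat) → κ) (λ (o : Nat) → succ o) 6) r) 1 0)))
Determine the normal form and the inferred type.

normal form:
  3
the term's type:
  Nat


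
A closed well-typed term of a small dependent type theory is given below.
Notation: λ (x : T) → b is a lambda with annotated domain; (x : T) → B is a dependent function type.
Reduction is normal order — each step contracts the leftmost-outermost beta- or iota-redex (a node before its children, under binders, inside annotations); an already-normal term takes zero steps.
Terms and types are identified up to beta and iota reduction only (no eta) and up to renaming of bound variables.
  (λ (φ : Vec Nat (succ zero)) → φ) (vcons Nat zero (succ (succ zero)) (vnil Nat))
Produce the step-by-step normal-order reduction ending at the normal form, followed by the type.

reduction (normal order):
  (λ (φ : Vec Nat (succ zero)) → φ) (vcons Nat zero (succ (succ zero)) (vnil Nat))
  ~> vcons Nat zero (succ (succ zero)) (vnil Nat)
inferred type:
  Vec Nat (succ zero)


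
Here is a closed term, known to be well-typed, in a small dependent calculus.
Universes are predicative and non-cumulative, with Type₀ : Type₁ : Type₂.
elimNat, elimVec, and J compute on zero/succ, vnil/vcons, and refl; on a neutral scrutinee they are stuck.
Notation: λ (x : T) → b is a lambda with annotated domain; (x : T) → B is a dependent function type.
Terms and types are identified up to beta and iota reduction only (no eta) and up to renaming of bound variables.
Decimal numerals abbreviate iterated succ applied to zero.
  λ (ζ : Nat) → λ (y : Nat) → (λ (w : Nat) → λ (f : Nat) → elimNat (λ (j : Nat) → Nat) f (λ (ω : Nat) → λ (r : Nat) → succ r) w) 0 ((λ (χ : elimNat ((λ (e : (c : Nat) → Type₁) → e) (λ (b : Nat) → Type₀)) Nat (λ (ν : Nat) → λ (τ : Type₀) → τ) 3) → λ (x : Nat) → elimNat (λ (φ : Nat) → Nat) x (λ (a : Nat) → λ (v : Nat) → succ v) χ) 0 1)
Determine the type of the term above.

type:
  (ζ : Nat) → (y : Nat) → Nat


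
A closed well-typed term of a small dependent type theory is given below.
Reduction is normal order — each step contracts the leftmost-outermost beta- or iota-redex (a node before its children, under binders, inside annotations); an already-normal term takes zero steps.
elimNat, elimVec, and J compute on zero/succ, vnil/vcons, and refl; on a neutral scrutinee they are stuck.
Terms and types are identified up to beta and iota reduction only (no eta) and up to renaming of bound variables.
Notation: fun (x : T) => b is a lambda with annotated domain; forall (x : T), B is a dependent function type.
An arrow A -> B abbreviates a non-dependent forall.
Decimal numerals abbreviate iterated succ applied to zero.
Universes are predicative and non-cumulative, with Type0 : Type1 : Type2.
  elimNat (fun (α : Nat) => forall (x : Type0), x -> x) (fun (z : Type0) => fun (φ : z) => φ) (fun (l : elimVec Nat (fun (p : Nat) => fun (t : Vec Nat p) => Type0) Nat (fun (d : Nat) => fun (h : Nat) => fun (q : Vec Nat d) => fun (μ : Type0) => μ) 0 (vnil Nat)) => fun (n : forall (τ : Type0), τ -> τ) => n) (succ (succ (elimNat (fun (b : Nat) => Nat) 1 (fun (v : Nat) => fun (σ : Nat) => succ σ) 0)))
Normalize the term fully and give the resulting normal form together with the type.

reduced normal form:
  fun (α : Type0) => fun (x : α) => x
the term's type:
  forall (α : Type0), α -> α
observation: contracting an elimNat iota-redex first, the term normalizes in 12 steps.


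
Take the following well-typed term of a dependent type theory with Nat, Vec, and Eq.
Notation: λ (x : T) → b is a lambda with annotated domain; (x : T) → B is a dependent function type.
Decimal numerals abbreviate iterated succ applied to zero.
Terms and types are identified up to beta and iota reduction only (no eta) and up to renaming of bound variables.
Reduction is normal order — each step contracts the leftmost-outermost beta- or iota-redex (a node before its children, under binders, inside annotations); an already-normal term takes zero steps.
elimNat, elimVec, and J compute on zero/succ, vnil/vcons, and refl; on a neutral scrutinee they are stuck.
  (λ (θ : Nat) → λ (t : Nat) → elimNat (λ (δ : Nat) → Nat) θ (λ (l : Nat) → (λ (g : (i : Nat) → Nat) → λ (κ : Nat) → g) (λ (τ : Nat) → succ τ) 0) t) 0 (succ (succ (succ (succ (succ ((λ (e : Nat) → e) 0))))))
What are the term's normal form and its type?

reduced normal form:
  5
inferred type:
  Nat
observation: the first redex contracted is a beta-redex; the normal form is reached in 31 normal-order steps.


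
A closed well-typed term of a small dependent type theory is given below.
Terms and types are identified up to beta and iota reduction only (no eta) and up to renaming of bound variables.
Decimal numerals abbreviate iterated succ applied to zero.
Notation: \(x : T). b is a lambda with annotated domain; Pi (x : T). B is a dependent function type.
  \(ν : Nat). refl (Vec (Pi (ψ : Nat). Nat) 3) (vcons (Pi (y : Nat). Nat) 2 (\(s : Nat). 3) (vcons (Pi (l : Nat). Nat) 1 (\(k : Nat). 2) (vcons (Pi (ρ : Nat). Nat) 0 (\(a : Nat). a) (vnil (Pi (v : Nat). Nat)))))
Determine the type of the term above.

inferred type:
  Pi (ν : Nat). Eq (Vec (Pi (ψ : Nat). Nat) 3) (vcons (Pi (y : Nat). Nat) 2 (\(s : Nat). 3) (vcons (Pi (l : Nat). Nat) 1 (\(k : Nat). 2) (vcons (Pi (ρ : Nat). Nat) 0 (\(a : Nat). a) (vnil (Pi (v : Nat). Nat))))) (vcons (Pi (φ : Nat). Nat) 2 (\(x : Nat). 3) (vcons (Pi (θ : Nat). Nat) 1 (\(κ : Nat). 2) (vcons (Pi (t : Nat). Nat) 0 (\(g : Nat). g) (vnil (Pi (q : Nat). Nat)))))


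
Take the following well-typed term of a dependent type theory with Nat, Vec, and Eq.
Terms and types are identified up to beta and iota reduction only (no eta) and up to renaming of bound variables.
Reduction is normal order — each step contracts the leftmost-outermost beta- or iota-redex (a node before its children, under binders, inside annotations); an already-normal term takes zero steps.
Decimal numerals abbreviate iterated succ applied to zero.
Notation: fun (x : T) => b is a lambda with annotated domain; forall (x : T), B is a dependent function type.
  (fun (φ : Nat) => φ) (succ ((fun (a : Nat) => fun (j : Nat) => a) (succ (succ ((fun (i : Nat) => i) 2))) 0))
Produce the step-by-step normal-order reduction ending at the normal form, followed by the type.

normal-order reduction sequence:
  (fun (φ : Nat) => φ) (succ ((fun (a : Nat) => fun (j : Nat) => a) (succ (succ ((fun (i : Nat) => i) 2))) 0))
  ~> succ ((fun (φ : Nat) => fun (a : Nat) => φ) (succ (succ ((fun (j : Nat) => j) 2))) 0)
  ~> succ ((fun (φ : Nat) => succ (succ ((fun (a : Nat) => a) 2))) 0)
  ~> succ (succ (succ ((fun (φ : Nat) => φ) 2)))
  ~> 5
type:
  Nat


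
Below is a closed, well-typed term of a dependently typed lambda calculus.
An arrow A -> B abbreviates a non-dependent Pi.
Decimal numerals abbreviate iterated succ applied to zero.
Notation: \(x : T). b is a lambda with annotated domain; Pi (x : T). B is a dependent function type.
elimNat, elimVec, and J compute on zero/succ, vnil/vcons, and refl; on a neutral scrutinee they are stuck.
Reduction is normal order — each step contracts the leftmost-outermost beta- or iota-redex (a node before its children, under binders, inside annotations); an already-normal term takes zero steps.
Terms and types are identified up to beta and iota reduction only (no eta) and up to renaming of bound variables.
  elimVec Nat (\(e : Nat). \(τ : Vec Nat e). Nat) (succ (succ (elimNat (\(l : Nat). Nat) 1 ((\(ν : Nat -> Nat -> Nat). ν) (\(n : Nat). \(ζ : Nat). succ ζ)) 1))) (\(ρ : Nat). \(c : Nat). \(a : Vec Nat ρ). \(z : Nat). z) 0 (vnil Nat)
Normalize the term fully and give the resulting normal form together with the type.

resulting normal form:
  4
type:
  Nat


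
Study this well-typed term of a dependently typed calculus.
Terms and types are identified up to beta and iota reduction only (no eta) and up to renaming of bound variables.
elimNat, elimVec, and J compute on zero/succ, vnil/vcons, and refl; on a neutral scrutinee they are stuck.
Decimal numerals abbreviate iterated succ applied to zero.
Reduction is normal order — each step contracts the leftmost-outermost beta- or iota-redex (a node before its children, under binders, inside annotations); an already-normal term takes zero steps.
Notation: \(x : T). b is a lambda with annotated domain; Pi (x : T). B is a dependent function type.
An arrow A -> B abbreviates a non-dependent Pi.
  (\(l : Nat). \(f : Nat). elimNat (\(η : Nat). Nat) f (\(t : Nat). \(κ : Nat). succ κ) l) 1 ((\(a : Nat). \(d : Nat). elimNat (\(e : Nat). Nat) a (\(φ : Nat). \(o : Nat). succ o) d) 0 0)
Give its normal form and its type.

normal form:
  1
the term's type:
  Nat


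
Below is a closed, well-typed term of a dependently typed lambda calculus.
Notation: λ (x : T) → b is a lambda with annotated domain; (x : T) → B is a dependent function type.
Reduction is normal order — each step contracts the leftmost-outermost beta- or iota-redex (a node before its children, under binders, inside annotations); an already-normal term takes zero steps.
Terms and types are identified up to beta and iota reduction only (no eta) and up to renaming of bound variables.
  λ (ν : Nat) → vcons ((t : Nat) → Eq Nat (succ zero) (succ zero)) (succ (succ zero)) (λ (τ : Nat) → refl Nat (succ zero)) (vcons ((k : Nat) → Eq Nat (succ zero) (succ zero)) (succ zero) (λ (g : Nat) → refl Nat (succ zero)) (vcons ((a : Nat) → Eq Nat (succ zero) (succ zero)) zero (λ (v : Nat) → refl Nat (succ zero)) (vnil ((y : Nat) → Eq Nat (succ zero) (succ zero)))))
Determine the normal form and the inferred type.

reduced normal form:
  λ (ν : Nat) → vcons ((t : Nat) → Eq Nat (succ zero) (succ zero)) (succ (succ zero)) (λ (τ : Nat) → refl Nat (succ zero)) (vcons ((k : Nat) → Eq Nat (succ zero) (succ zero)) (succ zero) (λ (g : Nat) → refl Nat (succ zero)) (vcons ((a : Nat) → Eq Nat (succ zero) (succ zero)) zero (λ (v : Nat) → refl Nat (succ zero)) (vnil ((y : Nat) → Eq Nat (succ zero) (succ zero)))))
inferred type:
  (ν : Nat) → Vec ((t : Nat) → Eq Nat (succ zero) (succ zero)) (succ (succ (succ zero)))


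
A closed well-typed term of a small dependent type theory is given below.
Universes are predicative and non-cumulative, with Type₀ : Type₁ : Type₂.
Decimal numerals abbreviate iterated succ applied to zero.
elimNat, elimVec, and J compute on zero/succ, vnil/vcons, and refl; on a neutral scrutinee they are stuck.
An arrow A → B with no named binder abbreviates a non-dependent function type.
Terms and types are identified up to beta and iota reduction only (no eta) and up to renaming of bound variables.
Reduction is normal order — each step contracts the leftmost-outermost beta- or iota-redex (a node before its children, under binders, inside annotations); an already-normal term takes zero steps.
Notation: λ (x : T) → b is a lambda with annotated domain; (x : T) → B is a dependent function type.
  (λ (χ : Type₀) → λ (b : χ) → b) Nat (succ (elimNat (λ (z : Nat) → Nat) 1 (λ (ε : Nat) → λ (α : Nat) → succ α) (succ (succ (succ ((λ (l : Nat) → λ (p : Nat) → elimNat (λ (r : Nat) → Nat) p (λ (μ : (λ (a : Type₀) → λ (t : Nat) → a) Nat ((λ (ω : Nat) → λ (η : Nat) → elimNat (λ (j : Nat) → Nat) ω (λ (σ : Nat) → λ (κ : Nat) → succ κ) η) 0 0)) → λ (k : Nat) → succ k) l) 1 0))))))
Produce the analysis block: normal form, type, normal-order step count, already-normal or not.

reduced normal form:
  6
the term's type:
  Nat
reduction steps (normal order): 21
started in normal form: no
first contracted redex: a beta-redex


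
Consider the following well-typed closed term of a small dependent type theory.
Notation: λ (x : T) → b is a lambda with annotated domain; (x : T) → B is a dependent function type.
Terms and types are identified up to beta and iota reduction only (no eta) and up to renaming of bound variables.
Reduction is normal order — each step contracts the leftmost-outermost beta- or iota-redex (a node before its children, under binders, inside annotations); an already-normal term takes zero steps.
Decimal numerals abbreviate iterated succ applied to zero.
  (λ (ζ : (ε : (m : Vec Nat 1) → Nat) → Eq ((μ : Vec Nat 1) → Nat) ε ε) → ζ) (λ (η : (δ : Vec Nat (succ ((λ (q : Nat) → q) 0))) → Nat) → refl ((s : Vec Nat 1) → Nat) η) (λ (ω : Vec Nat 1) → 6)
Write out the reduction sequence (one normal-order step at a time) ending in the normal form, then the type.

normal-order reduction:
  (λ (ζ : (ε : (m : Vec Nat 1) → Nat) → Eq ((μ : Vec Nat 1) → Nat) ε ε) → ζ) (λ (η : (δ : Vec Nat (succ ((λ (q : Nat) → q) 0))) → Nat) → refl ((s : Vec Nat 1) → Nat) η) (λ (ω : Vec Nat 1) → 6)
  ~> (λ (ζ : (ε : Vec Nat (succ ((λ (m : Nat) → m) 0))) → Nat) → refl ((μ : Vec Nat 1) → Nat) ζ) (λ (η : Vec Nat 1) → 6)
  ~> refl ((ζ : Vec Nat 1) → Nat) (λ (ε : Vec Nat 1) → 6)
type:
  Eq ((ζ : Vec Nat 1) → Nat) (λ (ε : Vec Nat 1) → 6) (λ (m : Vec Nat 1) → 6)


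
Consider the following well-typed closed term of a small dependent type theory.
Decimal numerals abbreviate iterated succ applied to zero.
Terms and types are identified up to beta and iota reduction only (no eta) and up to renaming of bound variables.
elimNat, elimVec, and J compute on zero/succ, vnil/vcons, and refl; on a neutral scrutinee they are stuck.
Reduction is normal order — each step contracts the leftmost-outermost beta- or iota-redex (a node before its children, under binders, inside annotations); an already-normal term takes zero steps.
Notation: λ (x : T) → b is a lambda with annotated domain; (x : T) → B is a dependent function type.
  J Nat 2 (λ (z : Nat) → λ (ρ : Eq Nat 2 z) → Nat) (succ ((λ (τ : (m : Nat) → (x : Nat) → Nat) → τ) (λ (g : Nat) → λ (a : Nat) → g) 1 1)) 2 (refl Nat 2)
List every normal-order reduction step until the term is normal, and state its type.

normal-order reduction sequence:
  J Nat 2 (λ (z : Nat) → λ (ρ : Eq Nat 2 z) → Nat) (succ ((λ (τ : (m : Nat) → (x : Nat) → Nat) → τ) (λ (g : Nat) → λ (a : Nat) → g) 1 1)) 2 (refl Nat 2)
  ~> succ ((λ (z : (ρ : Nat) → (τ : Nat) → Nat) → z) (λ (m : Nat) → λ (x : Nat) → m) 1 1)
  ~> succ ((λ (z : Nat) → λ (ρ : Nat) → z) 1 1)
  ~> succ ((λ (z : Nat) → 1) 1)
  ~> 2
type:
  Nat


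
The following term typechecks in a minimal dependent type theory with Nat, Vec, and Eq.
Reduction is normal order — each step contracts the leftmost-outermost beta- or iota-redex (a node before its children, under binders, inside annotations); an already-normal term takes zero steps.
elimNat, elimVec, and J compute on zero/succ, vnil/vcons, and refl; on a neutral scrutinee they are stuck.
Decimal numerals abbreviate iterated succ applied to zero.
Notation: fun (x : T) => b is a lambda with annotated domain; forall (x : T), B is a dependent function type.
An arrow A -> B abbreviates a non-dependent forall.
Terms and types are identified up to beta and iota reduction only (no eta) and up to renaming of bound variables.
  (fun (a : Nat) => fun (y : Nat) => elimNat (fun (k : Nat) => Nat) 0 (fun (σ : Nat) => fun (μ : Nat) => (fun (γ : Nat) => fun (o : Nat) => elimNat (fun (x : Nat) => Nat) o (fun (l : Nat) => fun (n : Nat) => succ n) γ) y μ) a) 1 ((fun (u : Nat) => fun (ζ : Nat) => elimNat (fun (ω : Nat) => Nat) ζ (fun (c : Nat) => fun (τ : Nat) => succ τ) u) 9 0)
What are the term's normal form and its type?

reduced normal form:
  9
inferred type:
  Nat


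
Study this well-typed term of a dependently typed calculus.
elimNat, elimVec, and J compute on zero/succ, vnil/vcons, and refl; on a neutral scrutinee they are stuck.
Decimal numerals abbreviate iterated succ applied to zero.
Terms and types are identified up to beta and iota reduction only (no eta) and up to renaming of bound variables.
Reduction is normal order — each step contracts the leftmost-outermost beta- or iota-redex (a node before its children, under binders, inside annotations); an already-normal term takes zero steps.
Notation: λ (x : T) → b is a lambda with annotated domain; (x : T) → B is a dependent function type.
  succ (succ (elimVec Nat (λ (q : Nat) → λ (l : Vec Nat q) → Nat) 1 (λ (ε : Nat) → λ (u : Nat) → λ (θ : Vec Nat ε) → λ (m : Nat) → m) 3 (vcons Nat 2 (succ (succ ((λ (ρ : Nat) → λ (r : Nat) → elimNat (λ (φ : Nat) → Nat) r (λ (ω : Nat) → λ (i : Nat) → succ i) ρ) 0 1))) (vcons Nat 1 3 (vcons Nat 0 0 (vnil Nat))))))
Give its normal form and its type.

reduced normal form:
  3
inferred type:
  Nat
observation: the first redex contracted is an elimVec iota-redex; the normal form is reached in 16 normal-order steps.


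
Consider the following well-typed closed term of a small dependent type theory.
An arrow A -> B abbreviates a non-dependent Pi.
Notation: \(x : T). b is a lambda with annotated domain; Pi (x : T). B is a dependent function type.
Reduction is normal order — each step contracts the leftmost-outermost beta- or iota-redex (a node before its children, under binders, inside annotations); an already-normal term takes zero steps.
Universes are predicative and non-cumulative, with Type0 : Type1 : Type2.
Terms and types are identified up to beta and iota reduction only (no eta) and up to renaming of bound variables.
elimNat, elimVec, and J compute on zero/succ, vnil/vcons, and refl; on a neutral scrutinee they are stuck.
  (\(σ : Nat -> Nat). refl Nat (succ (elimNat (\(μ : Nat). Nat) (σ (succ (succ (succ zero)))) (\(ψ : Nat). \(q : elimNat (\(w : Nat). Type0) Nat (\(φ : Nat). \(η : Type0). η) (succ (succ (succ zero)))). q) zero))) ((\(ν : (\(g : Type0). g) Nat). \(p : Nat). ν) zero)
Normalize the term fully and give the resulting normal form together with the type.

resulting normal form:
  refl Nat (succ zero)
inferred type:
  Eq Nat (succ zero) (succ zero)
observation: 4 normal-order steps normalize the term, beginning with a beta-redex.


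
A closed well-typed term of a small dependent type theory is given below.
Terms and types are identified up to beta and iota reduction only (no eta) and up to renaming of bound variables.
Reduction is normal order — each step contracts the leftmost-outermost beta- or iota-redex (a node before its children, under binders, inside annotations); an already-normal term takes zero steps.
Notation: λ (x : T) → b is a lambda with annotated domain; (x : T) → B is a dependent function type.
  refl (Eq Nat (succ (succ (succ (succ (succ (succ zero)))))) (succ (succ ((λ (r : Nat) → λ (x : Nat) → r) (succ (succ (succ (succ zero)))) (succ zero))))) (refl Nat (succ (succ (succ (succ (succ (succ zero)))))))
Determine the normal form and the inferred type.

reduced normal form:
  refl (Eq Nat (succ (succ (succ (succ (succ (succ zero)))))) (succ (succ (succ (succ (succ (succ zero))))))) (refl Nat (succ (succ (succ (succ (succ (succ zero)))))))
the term's type:
  Eq (Eq Nat (succ (succ (succ (succ (succ (succ zero)))))) (succ (succ (succ (succ (succ (succ zero))))))) (refl Nat (succ (succ (succ (succ (succ (succ zero))))))) (refl Nat (succ (succ (succ (succ (succ (succ zero)))))))


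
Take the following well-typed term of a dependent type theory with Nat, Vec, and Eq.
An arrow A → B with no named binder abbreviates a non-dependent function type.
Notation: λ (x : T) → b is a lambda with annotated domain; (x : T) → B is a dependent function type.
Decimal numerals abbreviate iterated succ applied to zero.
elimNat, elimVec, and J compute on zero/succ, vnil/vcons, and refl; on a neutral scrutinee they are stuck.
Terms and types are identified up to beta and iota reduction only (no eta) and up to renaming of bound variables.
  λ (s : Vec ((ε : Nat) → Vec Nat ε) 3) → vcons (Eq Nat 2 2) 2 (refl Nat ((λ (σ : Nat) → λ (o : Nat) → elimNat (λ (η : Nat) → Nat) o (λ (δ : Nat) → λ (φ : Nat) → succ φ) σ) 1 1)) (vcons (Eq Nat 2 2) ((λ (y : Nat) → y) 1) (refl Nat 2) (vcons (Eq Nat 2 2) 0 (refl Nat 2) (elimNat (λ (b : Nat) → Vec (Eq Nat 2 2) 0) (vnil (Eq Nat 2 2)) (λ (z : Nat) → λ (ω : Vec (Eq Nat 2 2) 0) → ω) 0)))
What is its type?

inferred type:
  Vec ((s : Nat) → Vec Nat s) 3 → Vec (Eq Nat 2 2) 3


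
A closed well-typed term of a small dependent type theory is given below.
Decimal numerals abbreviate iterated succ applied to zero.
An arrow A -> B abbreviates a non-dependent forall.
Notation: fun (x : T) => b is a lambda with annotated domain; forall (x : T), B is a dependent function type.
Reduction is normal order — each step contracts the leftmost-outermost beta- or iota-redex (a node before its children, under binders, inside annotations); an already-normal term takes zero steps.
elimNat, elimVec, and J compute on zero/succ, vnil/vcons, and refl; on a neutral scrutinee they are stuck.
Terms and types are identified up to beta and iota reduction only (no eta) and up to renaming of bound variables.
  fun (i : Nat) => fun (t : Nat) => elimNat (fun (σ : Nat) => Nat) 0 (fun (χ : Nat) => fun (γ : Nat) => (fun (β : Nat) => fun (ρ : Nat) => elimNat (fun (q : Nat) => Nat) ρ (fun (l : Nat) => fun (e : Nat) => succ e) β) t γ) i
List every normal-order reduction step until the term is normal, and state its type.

normal-order reduction:
  fun (i : Nat) => fun (t : Nat) => elimNat (fun (σ : Nat) => Nat) 0 (fun (χ : Nat) => fun (γ : Nat) => (fun (β : Nat) => fun (ρ : Nat) => elimNat (fun (q : Nat) => Nat) ρ (fun (l : Nat) => fun (e : Nat) => succ e) β) t γ) i
  ~> fun (i : Nat) => fun (t : Nat) => elimNat (fun (σ : Nat) => Nat) 0 (fun (χ : Nat) => fun (γ : Nat) => (fun (β : Nat) => elimNat (fun (ρ : Nat) => Nat) β (fun (q : Nat) => fun (l : Nat) => succ l) t) γ) i
  ~> fun (i : Nat) => fun (t : Nat) => elimNat (fun (σ : Nat) => Nat) 0 (fun (χ : Nat) => fun (γ : Nat) => elimNat (fun (β : Nat) => Nat) γ (fun (ρ : Nat) => fun (q : Nat) => succ q) t) i
type:
  Nat -> Nat -> Nat


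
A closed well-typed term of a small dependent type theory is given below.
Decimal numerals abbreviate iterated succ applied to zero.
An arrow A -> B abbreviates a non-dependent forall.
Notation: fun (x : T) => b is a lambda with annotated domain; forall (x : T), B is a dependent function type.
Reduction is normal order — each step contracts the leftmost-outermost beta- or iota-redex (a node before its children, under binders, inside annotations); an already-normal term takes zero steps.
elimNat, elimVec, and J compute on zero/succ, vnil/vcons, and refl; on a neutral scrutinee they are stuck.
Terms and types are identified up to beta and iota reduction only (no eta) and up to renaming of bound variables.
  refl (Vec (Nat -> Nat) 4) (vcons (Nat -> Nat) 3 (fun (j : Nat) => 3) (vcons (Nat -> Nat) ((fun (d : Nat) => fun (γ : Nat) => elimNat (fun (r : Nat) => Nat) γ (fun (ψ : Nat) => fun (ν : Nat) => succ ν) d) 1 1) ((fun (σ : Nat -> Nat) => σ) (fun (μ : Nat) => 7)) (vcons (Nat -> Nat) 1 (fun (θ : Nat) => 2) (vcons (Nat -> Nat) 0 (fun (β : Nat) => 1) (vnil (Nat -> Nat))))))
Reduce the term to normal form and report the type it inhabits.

normal form:
  refl (Vec (Nat -> Nat) 4) (vcons (Nat -> Nat) 3 (fun (j : Nat) => 3) (vcons (Nat -> Nat) 2 (fun (d : Nat) => 7) (vcons (Nat -> Nat) 1 (fun (γ : Nat) => 2) (vcons (Nat -> Nat) 0 (fun (r : Nat) => 1) (vnil (Nat -> Nat))))))
type:
  Eq (Vec (Nat -> Nat) 4) (vcons (Nat -> Nat) 3 (fun (j : Nat) => 3) (vcons (Nat -> Nat) 2 (fun (d : Nat) => 7) (vcons (Nat -> Nat) 1 (fun (γ : Nat) => 2) (vcons (Nat -> Nat) 0 (fun (r : Nat) => 1) (vnil (Nat -> Nat)))))) (vcons (Nat -> Nat) 3 (fun (ψ : Nat) => 3) (vcons (Nat -> Nat) 2 (fun (ν : Nat) => 7) (vcons (Nat -> Nat) 1 (fun (σ : Nat) => 2) (vcons (Nat -> Nat) 0 (fun (μ : Nat) => 1) (vnil (Nat -> Nat))))))
observation: contracting a beta-redex first, the term normalizes in 7 steps.


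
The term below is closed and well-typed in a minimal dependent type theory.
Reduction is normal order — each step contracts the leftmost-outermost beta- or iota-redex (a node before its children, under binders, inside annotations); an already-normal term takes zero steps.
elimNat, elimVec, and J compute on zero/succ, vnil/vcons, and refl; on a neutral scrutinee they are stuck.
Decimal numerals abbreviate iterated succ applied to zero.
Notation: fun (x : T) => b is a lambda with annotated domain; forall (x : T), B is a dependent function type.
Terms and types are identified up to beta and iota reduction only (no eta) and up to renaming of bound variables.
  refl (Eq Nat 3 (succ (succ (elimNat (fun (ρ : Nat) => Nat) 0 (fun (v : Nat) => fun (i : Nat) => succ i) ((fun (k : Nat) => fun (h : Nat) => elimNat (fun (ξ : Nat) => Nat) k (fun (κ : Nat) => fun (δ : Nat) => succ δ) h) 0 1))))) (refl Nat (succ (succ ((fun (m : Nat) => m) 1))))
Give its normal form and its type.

reduced normal form:
  refl (Eq Nat 3 3) (refl Nat 3)
type:
  Eq (Eq Nat 3 3) (refl Nat 3) (refl Nat 3)


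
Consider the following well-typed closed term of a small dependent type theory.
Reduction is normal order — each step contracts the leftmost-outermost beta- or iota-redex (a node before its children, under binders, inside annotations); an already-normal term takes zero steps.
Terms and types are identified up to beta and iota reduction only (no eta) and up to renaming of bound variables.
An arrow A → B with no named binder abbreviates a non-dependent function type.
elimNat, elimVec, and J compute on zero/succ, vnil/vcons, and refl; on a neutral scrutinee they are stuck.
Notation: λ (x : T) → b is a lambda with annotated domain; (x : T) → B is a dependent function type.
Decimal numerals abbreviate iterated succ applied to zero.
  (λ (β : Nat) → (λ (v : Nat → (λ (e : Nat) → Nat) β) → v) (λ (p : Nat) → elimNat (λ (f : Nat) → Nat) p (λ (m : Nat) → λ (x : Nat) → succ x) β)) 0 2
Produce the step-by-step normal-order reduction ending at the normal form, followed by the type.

normal-order reduction sequence:
  (λ (β : Nat) → (λ (v : Nat → (λ (e : Nat) → Nat) β) → v) (λ (p : Nat) → elimNat (λ (f : Nat) → Nat) p (λ (m : Nat) → λ (x : Nat) → succ x) β)) 0 2
  ~> (λ (β : Nat → (λ (v : Nat) → Nat) 0) → β) (λ (e : Nat) → elimNat (λ (p : Nat) → Nat) e (λ (f : Nat) → λ (m : Nat) → succ m) 0) 2
  ~> (λ (β : Nat) → elimNat (λ (v : Nat) → Nat) β (λ (e : Nat) → λ (p : Nat) → succ p) 0) 2
  ~> elimNat (λ (β : Nat) → Nat) 2 (λ (v : Nat) → λ (e : Nat) → succ e) 0
  ~> 2
the term's type:
  Nat


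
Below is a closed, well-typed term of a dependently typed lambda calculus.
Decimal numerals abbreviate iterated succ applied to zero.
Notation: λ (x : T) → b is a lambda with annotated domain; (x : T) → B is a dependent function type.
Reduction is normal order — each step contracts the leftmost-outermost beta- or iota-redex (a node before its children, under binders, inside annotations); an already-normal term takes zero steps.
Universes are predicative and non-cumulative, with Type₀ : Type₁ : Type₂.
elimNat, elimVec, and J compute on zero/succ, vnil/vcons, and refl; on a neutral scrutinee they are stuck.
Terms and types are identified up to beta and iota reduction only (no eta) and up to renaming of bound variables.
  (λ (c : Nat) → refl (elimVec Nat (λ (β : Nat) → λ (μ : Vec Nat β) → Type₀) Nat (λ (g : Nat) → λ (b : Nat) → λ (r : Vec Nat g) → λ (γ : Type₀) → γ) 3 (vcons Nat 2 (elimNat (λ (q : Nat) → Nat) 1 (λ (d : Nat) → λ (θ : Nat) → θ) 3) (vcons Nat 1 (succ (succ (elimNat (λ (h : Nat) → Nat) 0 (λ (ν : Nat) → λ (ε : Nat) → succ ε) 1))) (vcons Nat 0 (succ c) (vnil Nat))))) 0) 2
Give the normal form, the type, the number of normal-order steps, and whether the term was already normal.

normal form:
  refl Nat 0
type:
  Eq Nat 0 0
normal-order step count: 17
already normal: no
first contracted redex: a beta-redex


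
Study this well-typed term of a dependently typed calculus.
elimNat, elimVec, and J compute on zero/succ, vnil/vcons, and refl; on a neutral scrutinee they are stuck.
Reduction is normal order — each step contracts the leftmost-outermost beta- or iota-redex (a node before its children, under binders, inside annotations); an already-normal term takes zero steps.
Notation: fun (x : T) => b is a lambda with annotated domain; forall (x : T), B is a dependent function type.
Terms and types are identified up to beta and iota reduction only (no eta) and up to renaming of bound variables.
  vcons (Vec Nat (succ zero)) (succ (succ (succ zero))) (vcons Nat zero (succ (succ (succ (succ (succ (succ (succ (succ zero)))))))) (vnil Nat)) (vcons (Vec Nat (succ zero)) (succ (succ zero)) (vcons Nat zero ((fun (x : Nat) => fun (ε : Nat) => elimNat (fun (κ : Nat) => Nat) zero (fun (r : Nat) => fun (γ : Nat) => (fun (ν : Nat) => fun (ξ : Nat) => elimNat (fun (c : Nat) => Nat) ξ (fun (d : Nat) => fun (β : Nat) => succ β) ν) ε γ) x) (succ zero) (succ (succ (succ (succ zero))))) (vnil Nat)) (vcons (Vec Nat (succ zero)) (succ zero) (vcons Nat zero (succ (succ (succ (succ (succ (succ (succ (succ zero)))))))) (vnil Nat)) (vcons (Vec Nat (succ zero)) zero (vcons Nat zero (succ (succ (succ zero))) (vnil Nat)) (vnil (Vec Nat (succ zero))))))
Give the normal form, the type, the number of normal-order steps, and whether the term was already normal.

resulting normal form:
  vcons (Vec Nat (succ zero)) (succ (succ (succ zero))) (vcons Nat zero (succ (succ (succ (succ (succ (succ (succ (succ zero)))))))) (vnil Nat)) (vcons (Vec Nat (succ zero)) (succ (succ zero)) (vcons Nat zero (succ (succ (succ (succ zero)))) (vnil Nat)) (vcons (Vec Nat (succ zero)) (succ zero) (vcons Nat zero (succ (succ (succ (succ (succ (succ (succ (succ zero)))))))) (vnil Nat)) (vcons (Vec Nat (succ zero)) zero (vcons Nat zero (succ (succ (succ zero))) (vnil Nat)) (vnil (Vec Nat (succ zero))))))
inferred type:
  Vec (Vec Nat (succ zero)) (succ (succ (succ (succ zero))))
normal-order step count: 21
started in normal form: no
first redex: a beta-redex
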